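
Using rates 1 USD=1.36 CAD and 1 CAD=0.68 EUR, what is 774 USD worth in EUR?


Step 1: 774 USD × 1.36 = 1052.64 CAD
Step 2: 1052.64 CAD × 0.68 = 715.80 EUR
Implied rate USD→EUR = 1.36 × 0.68 = 0.9248
= 715.80 EUR

715.80 EUR


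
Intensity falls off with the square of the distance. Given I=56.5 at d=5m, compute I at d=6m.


I₁d₁² = I₂d₂²
I₂ = I₁ × (d₁/d₂)²
= 56.5 × (5/6)²
= 56.5 × 25/36
= 1412.5/36
≈ 39.2361

39.2361


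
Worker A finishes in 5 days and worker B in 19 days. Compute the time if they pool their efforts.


Rate of A = 1/5 per day
Rate of B = 1/19 per day
Combined rate = 1/5 + 1/19 = 24/95 ≈ 0.2526 per day
Days = 1 / combined rate = 95/24
≈ 3.96 days

3.96 days


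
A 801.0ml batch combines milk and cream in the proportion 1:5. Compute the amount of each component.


Total parts = 1 + 5 = 6
milk: 801.0 × 1/6 = 133.5ml
cream: 801.0 × 5/6 = 667.5ml
= 133.5ml and 667.5ml

133.5ml and 667.5ml


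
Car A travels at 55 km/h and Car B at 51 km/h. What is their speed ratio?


Ratio = 55:51
GCD = 1
Simplified = 55:51
Time ratio (same distance) = 51:55
Speed ratio = 55:51

55:51


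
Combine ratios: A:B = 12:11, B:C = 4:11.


Match B: multiply A:B by 4 → 48:44
Multiply B:C by 11 → 44:121
Combined: 48:44:121
GCD = 1
= 48:44:121

48:44:121


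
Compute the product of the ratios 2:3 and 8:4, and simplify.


Compound ratio = (2×8) : (3×4)
= 16:12
GCD = 4
= 4:3

4:3


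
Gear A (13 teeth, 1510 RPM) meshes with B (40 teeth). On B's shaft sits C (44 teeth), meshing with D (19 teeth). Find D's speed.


Stage 1: RPM_B = RPM_A × t_A/t_B = 1510 × 13/40 = 19630/40 = 490.75
B and C share a shaft → RPM_C = RPM_B
Stage 2: RPM_D = RPM_C × t_C/t_D = RPM_A × (t_A×t_C)/(t_B×t_D)
Overall ratio = (13×44)/(40×19) = 572/760
RPM_D = 1510 × 572/760 = 863720/760
≈ 1136.47 RPM

1136.47 RPM


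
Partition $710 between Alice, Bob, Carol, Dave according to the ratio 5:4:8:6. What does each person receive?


Total parts = 5 + 4 + 8 + 6 = 23
Alice: 710 × 5/23 = 154.35
Bob: 710 × 4/23 = 123.48
Carol: 710 × 8/23 = 246.96
Dave: 710 × 6/23 = 185.22
= Alice: $154.35, Bob: $123.48, Carol: $246.96, Dave: $185.22

Alice: $154.35, Bob: $123.48, Carol: $246.96, Dave: $185.22


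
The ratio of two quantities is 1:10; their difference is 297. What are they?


Let A = 1k, B = 10k.
10k - 1k = 297
9k = 297 → k = 297/9 = 33
A = 1×33 = 33, B = 10×33 = 330
= A = 33, B = 330

A = 33, B = 330


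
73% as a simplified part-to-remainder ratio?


73% means 73 parts out of 100; remainder = 27
Part : remainder = 73:27
GCD = 1
= 73:27

73:27


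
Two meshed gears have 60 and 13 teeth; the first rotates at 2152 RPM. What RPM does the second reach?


Gear ratio = 60:13 = 60:13
RPM_B = RPM_A × (teeth_A / teeth_B)
= 2152 × (60/13)
= 9932.3 RPM

9932.3 RPM


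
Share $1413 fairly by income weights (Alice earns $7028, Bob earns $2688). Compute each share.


Total income = 7028 + 2688 = $9716
Alice: $1413 × 7028/9716 = $1022.08
Bob: $1413 × 2688/9716 = $390.92
= Alice: $1022.08, Bob: $390.92

Alice: $1022.08, Bob: $390.92


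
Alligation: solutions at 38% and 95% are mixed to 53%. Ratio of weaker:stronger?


Let x parts of 38% mix with y parts of 95%.
38x + 95y = 53(x + y)
38x + 95y = 53x + 53y
x(38 - 53) = y(53 - 95)
x/y = (95 - 53)/(53 - 38) = 42/15
Simplify: 14:5
= 14:5

14:5


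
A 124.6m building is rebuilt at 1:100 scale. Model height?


Model size = real / scale
= 124.6 / 100
= 1.2460 m

1.2460 m


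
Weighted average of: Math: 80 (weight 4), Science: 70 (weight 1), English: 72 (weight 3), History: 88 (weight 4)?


Numerator = 80×4 + 70×1 + 72×3 + 88×4
= 320 + 70 + 216 + 352
= 958
Total weight = 12
Weighted avg = 958/12
= 79.83

79.83


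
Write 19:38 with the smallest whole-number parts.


GCD(19, 38) = 19
19/19 : 38/19
= 1:2

1:2


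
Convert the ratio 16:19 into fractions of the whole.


Total parts = 16 + 19 = 35
First part: 16/35 = 16/35
Second part: 19/35 = 19/35
= 16/35 and 19/35

16/35 and 19/35


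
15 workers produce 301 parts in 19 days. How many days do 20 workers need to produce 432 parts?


Days ∝ work / workers, so d₂ = d₁ × (m₁/m₂) × (w₂/w₁)
Workers factor (inverse): 15/20 = 0.7500
Work factor (direct): 432/301 ≈ 1.4352
d₂ = 19 × 15/20 × 432/301 = (19 × 15 × 432) / (20 × 301) = 123120/6020
≈ 20.45 days

20.45 days


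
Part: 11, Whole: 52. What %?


Percentage = (part / whole) × 100
= (11 / 52) × 100
≈ 21.15%

21.15%


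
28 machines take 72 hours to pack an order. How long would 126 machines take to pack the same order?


Inverse proportion: x × y = constant
k = 28 × 72 = 2016
y₂ = k / 126 = 2016 / 126
= 16.00

16.00


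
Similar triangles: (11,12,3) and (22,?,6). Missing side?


Scale factor = 22/11 = 2
Missing side = 12 × 2
= 24.0

24.0


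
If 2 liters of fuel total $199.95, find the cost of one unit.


Unit rate = total / quantity
= 199.95 / 2
= $99.98 per unit

$99.98 per unit


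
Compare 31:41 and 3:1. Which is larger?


31/41 = 0.7561
3/1 = 3.0000
0.7561 < 3.0000, so 31:41 is less
= 3:1

3:1


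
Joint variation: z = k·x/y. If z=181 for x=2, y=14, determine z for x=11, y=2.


z = k·x/y
Solve for k using the known point: k = z·y/x = 181×14/2 = 2534/2 = 1267.0000
Now evaluate at x=11, y=2:
z = k × 11 / 2 = (2534 × 11) / (2 × 2) = 27874/4
= 6968.5000

6968.5000


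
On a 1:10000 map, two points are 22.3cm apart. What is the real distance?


Real distance = map distance × scale
= 22.3cm × 10000
= 223000 cm = 2230.0 m
= 2.230 km

2.230 km


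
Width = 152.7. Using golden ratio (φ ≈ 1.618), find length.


φ = (1 + √5) / 2 ≈ 1.618
Length = width × φ = 152.7 × 1.618 = 247.0686
≈ 247.07

247.07


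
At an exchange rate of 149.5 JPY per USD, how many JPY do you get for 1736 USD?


Amount × rate = 1736 × 149.5
= 259532.00 JPY

259532.00 JPY


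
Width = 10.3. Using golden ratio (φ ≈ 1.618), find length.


φ = (1 + √5) / 2 ≈ 1.618
Length = width × φ = 10.3 × 1.618 = 16.6654
≈ 16.67

16.67


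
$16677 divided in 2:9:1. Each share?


Total parts = 2 + 9 + 1 = 12
Part 1: 16677 × 2/12 = 2779.50
Part 2: 16677 × 9/12 = 12507.75
Part 3: 16677 × 1/12 = 1389.75
= Part 1: $2779.50, Part 2: $12507.75, Part 3: $1389.75

Part 1: $2779.50, Part 2: $12507.75, Part 3: $1389.75


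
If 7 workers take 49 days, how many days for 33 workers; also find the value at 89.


Inverse proportion: x × y = constant
k = 7 × 49 = 343
At x=33: k/33 = 10.39
At x=89: k/89 = 3.85
= 10.39 and 3.85

10.39 and 3.85


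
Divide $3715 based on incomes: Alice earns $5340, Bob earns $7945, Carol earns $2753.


Total income = 5340 + 7945 + 2753 = $16038
Alice: $3715 × 5340/16038 = $1236.94
Bob: $3715 × 7945/16038 = $1840.36
Carol: $3715 × 2753/16038 = $637.70
= Alice: $1236.94, Bob: $1840.36, Carol: $637.70

Alice: $1236.94, Bob: $1840.36, Carol: $637.70


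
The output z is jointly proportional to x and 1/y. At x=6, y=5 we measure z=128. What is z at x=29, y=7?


z = k·x/y
Solve for k using the known point: k = z·y/x = 128×5/6 = 640/6 ≈ 106.6667
Now evaluate at x=29, y=7:
z = k × 29 / 7 = (640 × 29) / (6 × 7) = 18560/42
≈ 441.9048

441.9048


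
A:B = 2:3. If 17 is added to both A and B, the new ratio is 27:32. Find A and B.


Let A = 2k, B = 3k.
(2k + 17) / (3k + 17) = 27/32
Cross-multiply: 32(2k + 17) = 27(3k + 17)
64k + 544 = 81k + 459
64k - 81k = 459 - 544
-17k = -85
k = -85/-17 = 5
A = 2×5 = 10, B = 3×5 = 15
= A = 10, B = 15

A = 10, B = 15


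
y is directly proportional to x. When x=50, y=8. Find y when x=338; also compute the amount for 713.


Direct proportion: y/x = constant
k = 8/50 = 0.1600
y at x=338: k × 338 = 8 × 338 / 50 = 2704/50 = 54.08
y at x=713: k × 713 = 8 × 713 / 50 = 5704/50 = 114.08
= 54.08 and 114.08

54.08 and 114.08


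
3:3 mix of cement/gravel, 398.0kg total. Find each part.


Total parts = 3 + 3 = 6
cement: 398.0 × 3/6 = 199.0kg
gravel: 398.0 × 3/6 = 199.0kg
= 199.0kg and 199.0kg

199.0kg and 199.0kg


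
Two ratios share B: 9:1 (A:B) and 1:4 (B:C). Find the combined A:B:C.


Match B: multiply A:B by 1 → 9:1
Multiply B:C by 1 → 1:4
Combined: 9:1:4
GCD = 1
= 9:1:4

9:1:4


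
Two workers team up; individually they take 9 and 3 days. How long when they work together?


Rate of A = 1/9 per day
Rate of B = 1/3 per day
Combined rate = 1/9 + 1/3 = 12/27 ≈ 0.4444 per day
Days = 1 / combined rate = 27/12
= 2.25 days

2.25 days


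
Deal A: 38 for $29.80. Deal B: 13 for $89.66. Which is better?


Deal A: $29.80/38 = $0.7842/unit
Deal B: $89.66/13 = $6.8969/unit
A is cheaper per unit
= Deal A

Deal A


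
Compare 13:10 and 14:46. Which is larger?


13/10 = 1.3000
14/46 = 0.3043
1.3000 > 0.3043, so 13:10 is greater
= 13:10

13:10


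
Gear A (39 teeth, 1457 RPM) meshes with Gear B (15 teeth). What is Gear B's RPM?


Gear ratio = 39:15 = 13:5
RPM_B = RPM_A × (teeth_A / teeth_B)
= 1457 × (39/15)
= 3788.2 RPM

3788.2 RPM


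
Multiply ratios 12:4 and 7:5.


Compound ratio = (12×7) : (4×5)
= 84:20
GCD = 4
= 21:5

21:5


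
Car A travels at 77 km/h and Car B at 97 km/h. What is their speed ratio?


Ratio = 77:97
GCD = 1
Simplified = 77:97
Time ratio (same distance) = 97:77
Speed ratio = 77:97

77:97


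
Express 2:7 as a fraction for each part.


Total parts = 2 + 7 = 9
First part: 2/9 = 2/9
Second part: 7/9 = 7/9
= 2/9 and 7/9

2/9 and 7/9


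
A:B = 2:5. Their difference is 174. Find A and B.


Let A = 2k, B = 5k.
5k - 2k = 174
3k = 174 → k = 174/3 = 58
A = 2×58 = 116, B = 5×58 = 290
= A = 116, B = 290

A = 116, B = 290


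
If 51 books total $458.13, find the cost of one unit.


Unit rate = total / quantity
= 458.13 / 51
= $8.98 per unit

$8.98 per unit


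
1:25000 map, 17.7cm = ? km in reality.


Real distance = map distance × scale
= 17.7cm × 25000
= 442500 cm = 4425.0 m
= 4.425 km

4.425 km


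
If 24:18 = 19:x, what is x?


Cross multiply: 24 × x = 18 × 19
24x = 342
x = 342 / 24
= 14.25

14.25


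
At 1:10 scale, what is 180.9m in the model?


Model size = real / scale
= 180.9 / 10
= 18.0900 m

18.0900 m


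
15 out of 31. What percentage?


Percentage = (part / whole) × 100
= (15 / 31) × 100
≈ 48.39%

48.39%


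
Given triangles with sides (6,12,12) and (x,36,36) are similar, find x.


Scale factor = 36/12 = 3
Missing side = 6 × 3
= 18.0

18.0


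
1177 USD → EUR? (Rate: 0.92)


Amount × rate = 1177 × 0.92
= 1082.84 EUR

1082.84 EUR


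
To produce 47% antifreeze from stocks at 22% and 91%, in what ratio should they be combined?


Let x parts of 22% mix with y parts of 91%.
22x + 91y = 47(x + y)
22x + 91y = 47x + 47y
x(22 - 47) = y(47 - 91)
x/y = (91 - 47)/(47 - 22) = 44/25
Simplify: 44:25
= 44:25

44:25


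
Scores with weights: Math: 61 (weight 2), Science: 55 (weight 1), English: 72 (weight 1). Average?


Numerator = 61×2 + 55×1 + 72×1
= 122 + 55 + 72
= 249
Total weight = 4
Weighted avg = 249/4
= 62.25

62.25


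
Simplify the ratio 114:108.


GCD(114, 108) = 6
114/6 : 108/6
= 19:18

19:18


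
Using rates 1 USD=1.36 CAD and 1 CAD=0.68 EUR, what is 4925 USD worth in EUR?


Step 1: 4925 USD × 1.36 = 6698.00 CAD
Step 2: 6698.00 CAD × 0.68 = 4554.64 EUR
Implied rate USD→EUR = 1.36 × 0.68 = 0.9248
= 4554.64 EUR

4554.64 EUR


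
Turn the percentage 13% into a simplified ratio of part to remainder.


13% means 13 parts out of 100; remainder = 87
Part : remainder = 13:87
GCD = 1
= 13:87

13:87


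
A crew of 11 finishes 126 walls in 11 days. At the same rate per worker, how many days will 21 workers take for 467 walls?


Days ∝ work / workers, so d₂ = d₁ × (m₁/m₂) × (w₂/w₁)
Workers factor (inverse): 11/21 ≈ 0.5238
Work factor (direct): 467/126 ≈ 3.7063
d₂ = 11 × 11/21 × 467/126 = (11 × 11 × 467) / (21 × 126) = 56507/2646
≈ 21.36 days

21.36 days


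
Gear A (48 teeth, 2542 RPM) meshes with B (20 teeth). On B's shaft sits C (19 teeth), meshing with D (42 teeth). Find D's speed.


Stage 1: RPM_B = RPM_A × t_A/t_B = 2542 × 48/20 = 122016/20 = 6100.80
B and C share a shaft → RPM_C = RPM_B
Stage 2: RPM_D = RPM_C × t_C/t_D = RPM_A × (t_A×t_C)/(t_B×t_D)
Overall ratio = (48×19)/(20×42) = 912/840
RPM_D = 2542 × 912/840 = 2318304/840
≈ 2759.89 RPM

2759.89 RPM


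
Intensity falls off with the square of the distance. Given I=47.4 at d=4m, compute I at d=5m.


I₁d₁² = I₂d₂²
I₂ = I₁ × (d₁/d₂)²
= 47.4 × (4/5)²
= 47.4 × 16/25
= 758.4/25
= 30.3360

30.3360


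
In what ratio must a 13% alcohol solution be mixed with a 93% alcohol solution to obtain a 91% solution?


Let x parts of 13% mix with y parts of 93%.
13x + 93y = 91(x + y)
13x + 93y = 91x + 91y
x(13 - 91) = y(91 - 93)
x/y = (93 - 91)/(91 - 13) = 2/78
Simplify: 1:39
= 1:39

1:39


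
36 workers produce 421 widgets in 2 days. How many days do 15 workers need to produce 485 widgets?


Days ∝ work / workers, so d₂ = d₁ × (m₁/m₂) × (w₂/w₁)
Workers factor (inverse): 36/15 = 2.4000
Work factor (direct): 485/421 ≈ 1.1520
d₂ = 2 × 36/15 × 485/421 = (2 × 36 × 485) / (15 × 421) = 34920/6315
≈ 5.53 days

5.53 days


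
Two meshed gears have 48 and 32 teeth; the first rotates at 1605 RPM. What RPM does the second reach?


Gear ratio = 48:32 = 3:2
RPM_B = RPM_A × (teeth_A / teeth_B)
= 1605 × (48/32)
= 2407.5 RPM

2407.5 RPM


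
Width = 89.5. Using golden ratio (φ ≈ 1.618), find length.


φ = (1 + √5) / 2 ≈ 1.618
Length = width × φ = 89.5 × 1.618 = 144.811
≈ 144.81

144.81


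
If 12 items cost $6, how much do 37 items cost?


Direct proportion: y/x = constant
k = 6/12 = 0.5000
y₂ = k × 37 = 6 × 37 / 12 = 222/12
= 18.50

18.50


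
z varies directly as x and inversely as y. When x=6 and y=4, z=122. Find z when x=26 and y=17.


z = k·x/y
Solve for k using the known point: k = z·y/x = 122×4/6 = 488/6 ≈ 81.3333
Now evaluate at x=26, y=17:
z = k × 26 / 17 = (488 × 26) / (6 × 17) = 12688/102
≈ 124.3922

124.3922


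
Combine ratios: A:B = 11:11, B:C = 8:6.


Match B: multiply A:B by 8 → 88:88
Multiply B:C by 11 → 88:66
Combined: 88:88:66
GCD = 22
= 4:4:3

4:4:3


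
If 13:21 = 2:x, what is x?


Cross multiply: 13 × x = 21 × 2
13x = 42
x = 42 / 13
= 3.23

3.23


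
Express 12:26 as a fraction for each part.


Total parts = 12 + 26 = 38
First part: 12/38 = 6/19
Second part: 26/38 = 13/19
= 6/19 and 13/19

6/19 and 13/19


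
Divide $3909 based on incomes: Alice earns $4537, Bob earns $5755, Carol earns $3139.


Total income = 4537 + 5755 + 3139 = $13431
Alice: $3909 × 4537/13431 = $1320.46
Bob: $3909 × 5755/13431 = $1674.95
Carol: $3909 × 3139/13431 = $913.58
= Alice: $1320.46, Bob: $1674.95, Carol: $913.58

Alice: $1320.46, Bob: $1674.95, Carol: $913.58


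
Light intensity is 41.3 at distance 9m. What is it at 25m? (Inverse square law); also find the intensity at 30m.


I₁d₁² = I₂d₂²
I at 25m = 41.3 × (9/25)² = 41.3 × 81/625 = 3345.3/625 ≈ 5.3525
I at 30m = 41.3 × (9/30)² = 41.3 × 81/900 = 3345.3/900 = 3.7170
= 5.3525 and 3.7170

5.3525 and 3.7170


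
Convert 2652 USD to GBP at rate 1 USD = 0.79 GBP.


Amount × rate = 2652 × 0.79
= 2095.08 GBP

2095.08 GBP


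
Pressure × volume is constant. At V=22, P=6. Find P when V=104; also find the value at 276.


Inverse proportion: x × y = constant
k = 22 × 6 = 132
At x=104: k/104 = 1.27
At x=276: k/276 = 0.48
= 1.27 and 0.48

1.27 and 0.48


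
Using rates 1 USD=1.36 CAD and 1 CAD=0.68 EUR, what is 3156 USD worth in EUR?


Step 1: 3156 USD × 1.36 = 4292.16 CAD
Step 2: 4292.16 CAD × 0.68 = 2918.67 EUR
Implied rate USD→EUR = 1.36 × 0.68 = 0.9248
= 2918.67 EUR

2918.67 EUR


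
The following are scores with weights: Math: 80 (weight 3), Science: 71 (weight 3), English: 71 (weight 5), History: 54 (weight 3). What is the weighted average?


Numerator = 80×3 + 71×3 + 71×5 + 54×3
= 240 + 213 + 355 + 162
= 970
Total weight = 14
Weighted avg = 970/14
= 69.29

69.29


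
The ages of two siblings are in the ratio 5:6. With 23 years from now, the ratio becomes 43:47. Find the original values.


Let A = 5k, B = 6k.
(5k + 23) / (6k + 23) = 43/47
Cross-multiply: 47(5k + 23) = 43(6k + 23)
235k + 1081 = 258k + 989
235k - 258k = 989 - 1081
-23k = -92
k = -92/-23 = 4
A = 5×4 = 20, B = 6×4 = 24
= A = 20, B = 24

A = 20, B = 24


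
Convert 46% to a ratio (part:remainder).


46% means 46 parts out of 100; remainder = 54
Part : remainder = 46:54
GCD = 2
= 23:27

23:27


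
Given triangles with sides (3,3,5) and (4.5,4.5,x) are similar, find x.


Scale factor = 4.5/3 = 1.5
Missing side = 5 × 1.5
= 7.5

7.5


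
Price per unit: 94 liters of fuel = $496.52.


Unit rate = total / quantity
= 496.52 / 94
= $5.28 per unit

$5.28 per unit


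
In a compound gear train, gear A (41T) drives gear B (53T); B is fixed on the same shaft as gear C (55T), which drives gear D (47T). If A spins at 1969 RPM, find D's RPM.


Stage 1: RPM_B = RPM_A × t_A/t_B = 1969 × 41/53 = 80729/53 ≈ 1523.19
B and C share a shaft → RPM_C = RPM_B
Stage 2: RPM_D = RPM_C × t_C/t_D = RPM_A × (t_A×t_C)/(t_B×t_D)
Overall ratio = (41×55)/(53×47) = 2255/2491
RPM_D = 1969 × 2255/2491 = 4440095/2491
≈ 1782.45 RPM

1782.45 RPM


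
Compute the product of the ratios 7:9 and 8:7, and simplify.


Compound ratio = (7×8) : (9×7)
= 56:63
GCD = 7
= 8:9

8:9


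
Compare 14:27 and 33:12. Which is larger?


14/27 = 0.5185
33/12 = 2.7500
0.5185 < 2.7500, so 14:27 is less
= 33:12

33:12


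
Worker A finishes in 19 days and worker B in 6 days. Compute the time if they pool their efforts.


Rate of A = 1/19 per day
Rate of B = 1/6 per day
Combined rate = 1/19 + 1/6 = 25/114 ≈ 0.2193 per day
Days = 1 / combined rate = 114/25
= 4.56 days

4.56 days


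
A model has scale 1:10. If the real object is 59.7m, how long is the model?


Model size = real / scale
= 59.7 / 10
= 5.9700 m

5.9700 m


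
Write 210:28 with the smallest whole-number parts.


GCD(210, 28) = 14
210/14 : 28/14
= 15:2

15:2


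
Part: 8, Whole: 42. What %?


Percentage = (part / whole) × 100
= (8 / 42) × 100
≈ 19.05%

19.05%


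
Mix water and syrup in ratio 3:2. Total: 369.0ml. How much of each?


Total parts = 3 + 2 = 5
water: 369.0 × 3/5 = 221.4ml
syrup: 369.0 × 2/5 = 147.6ml
= 221.4ml and 147.6ml

221.4ml and 147.6ml


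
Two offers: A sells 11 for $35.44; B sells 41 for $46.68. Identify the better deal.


Deal A: $35.44/11 = $3.2218/unit
Deal B: $46.68/41 = $1.1385/unit
B is cheaper per unit
= Deal B

Deal B


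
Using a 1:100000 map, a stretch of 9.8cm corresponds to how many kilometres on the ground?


Real distance = map distance × scale
= 9.8cm × 100000
= 980000 cm = 9800.0 m
= 9.800 km

9.800 km


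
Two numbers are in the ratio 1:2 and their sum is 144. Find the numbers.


Let A = 1k, B = 2k.
1k + 2k = 144
3k = 144 → k = 144/3 = 48
A = 1×48 = 48, B = 2×48 = 96
= A = 48, B = 96

A = 48, B = 96


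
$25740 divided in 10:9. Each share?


Total parts = 10 + 9 = 19
Part 1: 25740 × 10/19 = 13547.37
Part 2: 25740 × 9/19 = 12192.63
= Part 1: $13547.37, Part 2: $12192.63

Part 1: $13547.37, Part 2: $12192.63


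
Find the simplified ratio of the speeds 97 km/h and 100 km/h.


Ratio = 97:100
GCD = 1
Simplified = 97:100
Time ratio (same distance) = 100:97
Speed ratio = 97:100

97:100


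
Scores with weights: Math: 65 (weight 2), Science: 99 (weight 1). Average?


Numerator = 65×2 + 99×1
= 130 + 99
= 229
Total weight = 3
Weighted avg = 229/3
= 76.33

76.33


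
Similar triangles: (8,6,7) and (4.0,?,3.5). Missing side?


Scale factor = 4.0/8 = 0.5
Missing side = 6 × 0.5
= 3.0

3.0


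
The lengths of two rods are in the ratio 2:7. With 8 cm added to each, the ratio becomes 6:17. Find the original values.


Let A = 2k, B = 7k.
(2k + 8) / (7k + 8) = 6/17
Cross-multiply: 17(2k + 8) = 6(7k + 8)
34k + 136 = 42k + 48
34k - 42k = 48 - 136
-8k = -88
k = -88/-8 = 11
A = 2×11 = 22, B = 7×11 = 77
= A = 22, B = 77

A = 22, B = 77


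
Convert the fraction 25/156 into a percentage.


Percentage = (part / whole) × 100
= (25 / 156) × 100
≈ 16.03%

16.03%


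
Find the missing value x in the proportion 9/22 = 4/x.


Cross multiply: 9 × x = 22 × 4
9x = 88
x = 88 / 9
= 9.78

9.78


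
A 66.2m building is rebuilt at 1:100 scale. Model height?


Model size = real / scale
= 66.2 / 100
= 0.6620 m

0.6620 m


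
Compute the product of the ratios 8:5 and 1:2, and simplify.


Compound ratio = (8×1) : (5×2)
= 8:10
GCD = 2
= 4:5

4:5


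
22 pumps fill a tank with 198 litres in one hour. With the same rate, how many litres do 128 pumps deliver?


Direct proportion: y/x = constant
k = 198/22 = 9.0000
y₂ = k × 128 = 198 × 128 / 22 = 25344/22
= 1152.00

1152.00


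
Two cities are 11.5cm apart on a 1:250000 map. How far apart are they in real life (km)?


Real distance = map distance × scale
= 11.5cm × 250000
= 2875000 cm = 28750.0 m
= 28.750 km

28.750 km


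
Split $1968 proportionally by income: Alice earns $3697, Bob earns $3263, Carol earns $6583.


Total income = 3697 + 3263 + 6583 = $13543
Alice: $1968 × 3697/13543 = $537.23
Bob: $1968 × 3263/13543 = $474.16
Carol: $1968 × 6583/13543 = $956.61
= Alice: $537.23, Bob: $474.16, Carol: $956.61

Alice: $537.23, Bob: $474.16, Carol: $956.61


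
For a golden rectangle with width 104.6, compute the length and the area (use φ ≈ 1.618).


φ = (1 + √5) / 2 ≈ 1.618
Length = width × φ = 104.6 × 1.618 = 169.2428
≈ 169.24
Area = width × length = 104.6 × 169.2428 = 17702.79688 ≈ 17702.80
= Length: 169.24, Area: 17702.80

Length: 169.24, Area: 17702.80


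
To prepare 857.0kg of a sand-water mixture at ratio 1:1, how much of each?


Total parts = 1 + 1 = 2
sand: 857.0 × 1/2 = 428.5kg
water: 857.0 × 1/2 = 428.5kg
= 428.5kg and 428.5kg

428.5kg and 428.5kg


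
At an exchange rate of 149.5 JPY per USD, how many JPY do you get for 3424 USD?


Amount × rate = 3424 × 149.5
= 511888.00 JPY

511888.00 JPY


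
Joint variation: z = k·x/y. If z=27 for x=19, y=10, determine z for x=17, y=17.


z = k·x/y
Solve for k using the known point: k = z·y/x = 27×10/19 = 270/19 ≈ 14.2105
Now evaluate at x=17, y=17:
z = k × 17 / 17 = (270 × 17) / (19 × 17) = 4590/323
≈ 14.2105

14.2105


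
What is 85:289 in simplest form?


GCD(85, 289) = 17
85/17 : 289/17
= 5:17

5:17


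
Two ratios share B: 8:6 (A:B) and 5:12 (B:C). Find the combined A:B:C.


Match B: multiply A:B by 5 → 40:30
Multiply B:C by 6 → 30:72
Combined: 40:30:72
GCD = 2
= 20:15:36

20:15:36


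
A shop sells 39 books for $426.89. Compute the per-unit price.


Unit rate = total / quantity
= 426.89 / 39
= $10.95 per unit

$10.95 per unit


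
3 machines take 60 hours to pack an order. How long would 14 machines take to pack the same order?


Inverse proportion: x × y = constant
k = 3 × 60 = 180
y₂ = k / 14 = 180 / 14
= 12.86

12.86


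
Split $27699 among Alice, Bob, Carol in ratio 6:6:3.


Total parts = 6 + 6 + 3 = 15
Alice: 27699 × 6/15 = 11079.60
Bob: 27699 × 6/15 = 11079.60
Carol: 27699 × 3/15 = 5539.80
= Alice: $11079.60, Bob: $11079.60, Carol: $5539.80

Alice: $11079.60, Bob: $11079.60, Carol: $5539.80


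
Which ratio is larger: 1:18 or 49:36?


1/18 = 0.0556
49/36 = 1.3611
0.0556 < 1.3611, so 1:18 is less
= 49:36

49:36


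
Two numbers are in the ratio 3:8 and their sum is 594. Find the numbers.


Let A = 3k, B = 8k.
3k + 8k = 594
11k = 594 → k = 594/11 = 54
A = 3×54 = 162, B = 8×54 = 432
= A = 162, B = 432

A = 162, B = 432


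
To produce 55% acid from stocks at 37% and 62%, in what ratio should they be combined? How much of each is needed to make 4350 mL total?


Let x parts of 37% mix with y parts of 62%.
37x + 62y = 55(x + y)
37x + 62y = 55x + 55y
x(37 - 55) = y(55 - 62)
x/y = (62 - 55)/(55 - 37) = 7/18
Simplify: 7:18
Total parts = 25; one part = 4350/25 = 174.00 mL
37% solution: 7×174.00 = 1218.00 mL
62% solution: 18×174.00 = 3132.00 mL
= ratio 7:18; 1218.00 mL and 3132.00 mL

ratio 7:18; 1218.00 mL and 3132.00 mL


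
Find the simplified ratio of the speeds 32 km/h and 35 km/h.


Ratio = 32:35
GCD = 1
Simplified = 32:35
Time ratio (same distance) = 35:32
Speed ratio = 32:35

32:35


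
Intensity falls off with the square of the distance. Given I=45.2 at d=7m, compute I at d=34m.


I₁d₁² = I₂d₂²
I₂ = I₁ × (d₁/d₂)²
= 45.2 × (7/34)²
= 45.2 × 49/1156
= 2214.8/1156
≈ 1.9159

1.9159


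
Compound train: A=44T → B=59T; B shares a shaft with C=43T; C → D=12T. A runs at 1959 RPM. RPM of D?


Stage 1: RPM_B = RPM_A × t_A/t_B = 1959 × 44/59 = 86196/59 ≈ 1460.95
B and C share a shaft → RPM_C = RPM_B
Stage 2: RPM_D = RPM_C × t_C/t_D = RPM_A × (t_A×t_C)/(t_B×t_D)
Overall ratio = (44×43)/(59×12) = 1892/708
RPM_D = 1959 × 1892/708 = 3706428/708
≈ 5235.07 RPM

5235.07 RPM


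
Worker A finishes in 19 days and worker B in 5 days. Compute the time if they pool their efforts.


Rate of A = 1/19 per day
Rate of B = 1/5 per day
Combined rate = 1/19 + 1/5 = 24/95 ≈ 0.2526 per day
Days = 1 / combined rate = 95/24
≈ 3.96 days

3.96 days


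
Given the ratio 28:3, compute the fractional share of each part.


Total parts = 28 + 3 = 31
First part: 28/31 = 28/31
Second part: 3/31 = 3/31
= 28/31 and 3/31

28/31 and 3/31


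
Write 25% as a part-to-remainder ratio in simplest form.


25% means 25 parts out of 100; remainder = 75
Part : remainder = 25:75
GCD = 25
= 1:3

1:3


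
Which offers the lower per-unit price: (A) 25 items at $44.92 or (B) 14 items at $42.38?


Deal A: $44.92/25 = $1.7968/unit
Deal B: $42.38/14 = $3.0271/unit
A is cheaper per unit
= Deal A

Deal A


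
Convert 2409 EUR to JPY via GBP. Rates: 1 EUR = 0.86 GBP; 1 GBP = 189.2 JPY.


Step 1: 2409 EUR × 0.86 = 2071.74 GBP
Step 2: 2071.74 GBP × 189.2 = 391973.21 JPY
Implied rate EUR→JPY = 0.86 × 189.2 = 162.7120
= 391973.21 JPY

391973.21 JPY


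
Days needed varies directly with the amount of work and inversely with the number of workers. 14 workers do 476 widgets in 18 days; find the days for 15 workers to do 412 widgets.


Days ∝ work / workers, so d₂ = d₁ × (m₁/m₂) × (w₂/w₁)
Workers factor (inverse): 14/15 ≈ 0.9333
Work factor (direct): 412/476 ≈ 0.8655
d₂ = 18 × 14/15 × 412/476 = (18 × 14 × 412) / (15 × 476) = 103824/7140
≈ 14.54 days

14.54 days


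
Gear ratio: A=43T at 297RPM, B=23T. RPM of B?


Gear ratio = 43:23 = 43:23
RPM_B = RPM_A × (teeth_A / teeth_B)
= 297 × (43/23)
= 555.3 RPM

555.3 RPM


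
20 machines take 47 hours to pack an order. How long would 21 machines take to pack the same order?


Inverse proportion: x × y = constant
k = 20 × 47 = 940
y₂ = k / 21 = 940 / 21
= 44.76

44.76


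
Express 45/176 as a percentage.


Percentage = (part / whole) × 100
= (45 / 176) × 100
≈ 25.57%

25.57%


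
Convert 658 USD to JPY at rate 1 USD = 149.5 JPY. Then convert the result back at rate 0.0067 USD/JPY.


Amount × rate = 658 × 149.5 = 98371.00 JPY
Round-trip: 98371.00 × 0.0067 = 659.09 USD
= 98371.00 JPY, then 659.09 USD

98371.00 JPY, then 659.09 USD


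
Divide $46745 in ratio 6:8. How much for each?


Total parts = 6 + 8 = 14
Part 1: 46745 × 6/14 = 20033.57
Part 2: 46745 × 8/14 = 26711.43
= Part 1: $20033.57, Part 2: $26711.43

Part 1: $20033.57, Part 2: $26711.43


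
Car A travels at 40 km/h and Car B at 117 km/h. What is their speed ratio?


Ratio = 40:117
GCD = 1
Simplified = 40:117
Time ratio (same distance) = 117:40
Speed ratio = 40:117

40:117


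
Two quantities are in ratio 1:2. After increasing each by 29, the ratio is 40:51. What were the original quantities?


Let A = 1k, B = 2k.
(1k + 29) / (2k + 29) = 40/51
Cross-multiply: 51(1k + 29) = 40(2k + 29)
51k + 1479 = 80k + 1160
51k - 80k = 1160 - 1479
-29k = -319
k = -319/-29 = 11
A = 1×11 = 11, B = 2×11 = 22
= A = 11, B = 22

A = 11, B = 22


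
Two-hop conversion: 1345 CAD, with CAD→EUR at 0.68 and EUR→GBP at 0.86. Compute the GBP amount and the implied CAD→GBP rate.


Step 1: 1345 CAD × 0.68 = 914.60 EUR
Step 2: 914.60 EUR × 0.86 = 786.56 GBP
Implied rate CAD→GBP = 0.68 × 0.86 = 0.5848
= 786.56 GBP; implied rate 0.5848 GBP/CAD

786.56 GBP; implied rate 0.5848 GBP/CAD


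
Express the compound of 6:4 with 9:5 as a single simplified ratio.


Compound ratio = (6×9) : (4×5)
= 54:20
GCD = 2
= 27:10

27:10


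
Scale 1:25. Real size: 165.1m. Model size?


Model size = real / scale
= 165.1 / 25
= 6.6040 m

6.6040 m


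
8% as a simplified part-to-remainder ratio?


8% means 8 parts out of 100; remainder = 92
Part : remainder = 8:92
GCD = 4
= 2:23

2:23


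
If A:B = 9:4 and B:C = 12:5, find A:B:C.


Match B: multiply A:B by 12 → 108:48
Multiply B:C by 4 → 48:20
Combined: 108:48:20
GCD = 4
= 27:12:5

27:12:5


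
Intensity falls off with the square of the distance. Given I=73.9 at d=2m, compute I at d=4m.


I₁d₁² = I₂d₂²
I₂ = I₁ × (d₁/d₂)²
= 73.9 × (2/4)²
= 73.9 × 4/16
= 295.6/16
= 18.4750

18.4750


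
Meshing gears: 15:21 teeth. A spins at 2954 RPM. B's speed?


Gear ratio = 15:21 = 5:7
RPM_B = RPM_A × (teeth_A / teeth_B)
= 2954 × (15/21)
= 2110.0 RPM

2110.0 RPM


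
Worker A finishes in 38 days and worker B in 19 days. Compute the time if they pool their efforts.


Rate of A = 1/38 per day
Rate of B = 1/19 per day
Combined rate = 1/38 + 1/19 = 57/722 ≈ 0.0789 per day
Days = 1 / combined rate = 722/57
≈ 12.67 days

12.67 days


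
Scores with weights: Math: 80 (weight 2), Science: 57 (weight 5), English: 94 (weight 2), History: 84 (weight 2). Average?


Numerator = 80×2 + 57×5 + 94×2 + 84×2
= 160 + 285 + 188 + 168
= 801
Total weight = 11
Weighted avg = 801/11
= 72.82

72.82


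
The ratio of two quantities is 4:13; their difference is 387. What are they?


Let A = 4k, B = 13k.
13k - 4k = 387
9k = 387 → k = 387/9 = 43
A = 4×43 = 172, B = 13×43 = 559
= A = 172, B = 559

A = 172, B = 559


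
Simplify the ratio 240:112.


GCD(240, 112) = 16
240/16 : 112/16
= 15:7

15:7


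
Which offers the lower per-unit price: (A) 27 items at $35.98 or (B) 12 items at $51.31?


Deal A: $35.98/27 = $1.3326/unit
Deal B: $51.31/12 = $4.2758/unit
A is cheaper per unit
= Deal A

Deal A


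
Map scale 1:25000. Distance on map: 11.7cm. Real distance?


Real distance = map distance × scale
= 11.7cm × 25000
= 292500 cm = 2925.0 m
= 2.925 km

2.925 km


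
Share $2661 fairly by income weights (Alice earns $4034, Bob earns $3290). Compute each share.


Total income = 4034 + 3290 = $7324
Alice: $2661 × 4034/7324 = $1465.66
Bob: $2661 × 3290/7324 = $1195.34
= Alice: $1465.66, Bob: $1195.34

Alice: $1465.66, Bob: $1195.34


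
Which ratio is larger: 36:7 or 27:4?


36/7 = 5.1429
27/4 = 6.7500
5.1429 < 6.7500, so 36:7 is less
= 27:4

27:4


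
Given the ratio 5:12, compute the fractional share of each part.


Total parts = 5 + 12 = 17
First part: 5/17 = 5/17
Second part: 12/17 = 12/17
= 5/17 and 12/17

5/17 and 12/17


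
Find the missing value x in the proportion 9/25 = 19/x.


Cross multiply: 9 × x = 25 × 19
9x = 475
x = 475 / 9
= 52.78

52.78


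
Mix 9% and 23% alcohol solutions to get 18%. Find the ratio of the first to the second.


Let x parts of 9% mix with y parts of 23%.
9x + 23y = 18(x + y)
9x + 23y = 18x + 18y
x(9 - 18) = y(18 - 23)
x/y = (23 - 18)/(18 - 9) = 5/9
Simplify: 5:9
= 5:9

5:9


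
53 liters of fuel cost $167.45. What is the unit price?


Unit rate = total / quantity
= 167.45 / 53
= $3.16 per unit

$3.16 per unit


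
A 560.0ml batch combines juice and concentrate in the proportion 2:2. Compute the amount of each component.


Total parts = 2 + 2 = 4
juice: 560.0 × 2/4 = 280.0ml
concentrate: 560.0 × 2/4 = 280.0ml
= 280.0ml and 280.0ml

280.0ml and 280.0ml


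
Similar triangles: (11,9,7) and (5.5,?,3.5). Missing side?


Scale factor = 5.5/11 = 0.5
Missing side = 9 × 0.5
= 4.5

4.5


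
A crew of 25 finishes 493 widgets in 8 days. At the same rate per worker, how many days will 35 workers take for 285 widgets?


Days ∝ work / workers, so d₂ = d₁ × (m₁/m₂) × (w₂/w₁)
Workers factor (inverse): 25/35 ≈ 0.7143
Work factor (direct): 285/493 ≈ 0.5781
d₂ = 8 × 25/35 × 285/493 = (8 × 25 × 285) / (35 × 493) = 57000/17255
≈ 3.30 days

3.30 days


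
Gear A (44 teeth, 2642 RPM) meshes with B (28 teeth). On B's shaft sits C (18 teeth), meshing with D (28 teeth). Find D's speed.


Stage 1: RPM_B = RPM_A × t_A/t_B = 2642 × 44/28 = 116248/28 ≈ 4151.71
B and C share a shaft → RPM_C = RPM_B
Stage 2: RPM_D = RPM_C × t_C/t_D = RPM_A × (t_A×t_C)/(t_B×t_D)
Overall ratio = (44×18)/(28×28) = 792/784
RPM_D = 2642 × 792/784 = 2092464/784
≈ 2668.96 RPM

2668.96 RPM


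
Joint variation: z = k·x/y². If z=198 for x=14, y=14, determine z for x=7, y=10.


z = k·x/y²
Solve for k using the known point: k = z·y²/x = 198×196/14 = 38808/14 = 2772.0000
Now evaluate at x=7, y=10:
z = k × 7 / 100 = (38808 × 7) / (14 × 100) = 271656/1400
= 194.0400

194.0400


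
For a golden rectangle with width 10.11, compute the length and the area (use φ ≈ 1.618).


φ = (1 + √5) / 2 ≈ 1.618
Length = width × φ = 10.11 × 1.618 = 16.35798
≈ 16.36
Area = width × length = 10.11 × 16.35798 = 165.3791778 ≈ 165.38
= Length: 16.36, Area: 165.38

Length: 16.36, Area: 165.38


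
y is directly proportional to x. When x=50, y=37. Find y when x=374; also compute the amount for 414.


Direct proportion: y/x = constant
k = 37/50 = 0.7400
y at x=374: k × 374 = 37 × 374 / 50 = 13838/50 = 276.76
y at x=414: k × 414 = 37 × 414 / 50 = 15318/50 = 306.36
= 276.76 and 306.36

276.76 and 306.36


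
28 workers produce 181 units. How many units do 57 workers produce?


Direct proportion: y/x = constant
k = 181/28 ≈ 6.4643
y₂ = k × 57 = 181 × 57 / 28 = 10317/28
≈ 368.46

368.46


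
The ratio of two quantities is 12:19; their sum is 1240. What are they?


Let A = 12k, B = 19k.
12k + 19k = 1240
31k = 1240 → k = 1240/31 = 40
A = 12×40 = 480, B = 19×40 = 760
= A = 480, B = 760

A = 480, B = 760


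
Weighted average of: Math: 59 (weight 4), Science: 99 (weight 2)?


Numerator = 59×4 + 99×2
= 236 + 198
= 434
Total weight = 6
Weighted avg = 434/6
= 72.33

72.33


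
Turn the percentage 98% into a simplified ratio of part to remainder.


98% means 98 parts out of 100; remainder = 2
Part : remainder = 98:2
GCD = 2
= 49:1

49:1


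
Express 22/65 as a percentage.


Percentage = (part / whole) × 100
= (22 / 65) × 100
≈ 33.85%

33.85%


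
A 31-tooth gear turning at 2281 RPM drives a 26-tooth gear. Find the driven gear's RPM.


Gear ratio = 31:26 = 31:26
RPM_B = RPM_A × (teeth_A / teeth_B)
= 2281 × (31/26)
= 2719.7 RPM

2719.7 RPM


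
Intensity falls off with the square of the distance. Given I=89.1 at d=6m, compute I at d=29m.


I₁d₁² = I₂d₂²
I₂ = I₁ × (d₁/d₂)²
= 89.1 × (6/29)²
= 89.1 × 36/841
= 3207.6/841
≈ 3.8140

3.8140


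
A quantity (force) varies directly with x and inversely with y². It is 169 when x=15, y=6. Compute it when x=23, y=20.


z = k·x/y²
Solve for k using the known point: k = z·y²/x = 169×36/15 = 6084/15 = 405.6000
Now evaluate at x=23, y=20:
z = k × 23 / 400 = (6084 × 23) / (15 × 400) = 139932/6000
= 23.3220

23.3220


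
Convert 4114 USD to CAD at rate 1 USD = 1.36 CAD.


Amount × rate = 4114 × 1.36
= 5595.04 CAD

5595.04 CAD


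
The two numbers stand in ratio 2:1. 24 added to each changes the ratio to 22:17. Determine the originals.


Let A = 2k, B = 1k.
(2k + 24) / (1k + 24) = 22/17
Cross-multiply: 17(2k + 24) = 22(1k + 24)
34k + 408 = 22k + 528
34k - 22k = 528 - 408
12k = 120
k = 120/12 = 10
A = 2×10 = 20, B = 1×10 = 10
= A = 20, B = 10

A = 20, B = 10


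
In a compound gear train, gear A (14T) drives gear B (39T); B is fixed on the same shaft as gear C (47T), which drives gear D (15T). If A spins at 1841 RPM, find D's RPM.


Stage 1: RPM_B = RPM_A × t_A/t_B = 1841 × 14/39 = 25774/39 ≈ 660.87
B and C share a shaft → RPM_C = RPM_B
Stage 2: RPM_D = RPM_C × t_C/t_D = RPM_A × (t_A×t_C)/(t_B×t_D)
Overall ratio = (14×47)/(39×15) = 658/585
RPM_D = 1841 × 658/585 = 1211378/585
≈ 2070.73 RPM

2070.73 RPM


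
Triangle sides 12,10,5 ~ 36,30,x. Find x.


Scale factor = 36/12 = 3
Missing side = 5 × 3
= 15.0

15.0


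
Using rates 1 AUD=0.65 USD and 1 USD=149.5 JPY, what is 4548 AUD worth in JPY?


Step 1: 4548 AUD × 0.65 = 2956.20 USD
Step 2: 2956.20 USD × 149.5 = 441951.90 JPY
Implied rate AUD→JPY = 0.65 × 149.5 = 97.1750
= 441951.90 JPY

441951.90 JPY


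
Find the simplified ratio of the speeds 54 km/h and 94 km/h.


Ratio = 54:94
GCD = 2
Simplified = 27:47
Time ratio (same distance) = 47:27
Speed ratio = 27:47

27:47


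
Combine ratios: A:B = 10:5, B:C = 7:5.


Match B: multiply A:B by 7 → 70:35
Multiply B:C by 5 → 35:25
Combined: 70:35:25
GCD = 5
= 14:7:5

14:7:5


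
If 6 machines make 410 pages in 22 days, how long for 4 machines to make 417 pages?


Days ∝ work / workers, so d₂ = d₁ × (m₁/m₂) × (w₂/w₁)
Workers factor (inverse): 6/4 = 1.5000
Work factor (direct): 417/410 ≈ 1.0171
d₂ = 22 × 6/4 × 417/410 = (22 × 6 × 417) / (4 × 410) = 55044/1640
≈ 33.56 days

33.56 days


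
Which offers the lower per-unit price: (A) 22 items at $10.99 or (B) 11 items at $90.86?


Deal A: $10.99/22 = $0.4995/unit
Deal B: $90.86/11 = $8.2600/unit
A is cheaper per unit
= Deal A

Deal A


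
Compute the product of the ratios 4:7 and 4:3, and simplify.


Compound ratio = (4×4) : (7×3)
= 16:21
GCD = 1
= 16:21

16:21


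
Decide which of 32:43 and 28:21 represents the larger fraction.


32/43 = 0.7442
28/21 = 1.3333
0.7442 < 1.3333, so 32:43 is less
= 28:21

28:21


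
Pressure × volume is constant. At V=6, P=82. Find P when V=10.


Inverse proportion: x × y = constant
k = 6 × 82 = 492
y₂ = k / 10 = 492 / 10
= 49.20

49.20


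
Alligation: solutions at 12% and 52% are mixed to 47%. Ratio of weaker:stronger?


Let x parts of 12% mix with y parts of 52%.
12x + 52y = 47(x + y)
12x + 52y = 47x + 47y
x(12 - 47) = y(47 - 52)
x/y = (52 - 47)/(47 - 12) = 5/35
Simplify: 1:7
= 1:7

1:7


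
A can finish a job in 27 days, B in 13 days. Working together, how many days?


Rate of A = 1/27 per day
Rate of B = 1/13 per day
Combined rate = 1/27 + 1/13 = 40/351 ≈ 0.1140 per day
Days = 1 / combined rate = 351/40
≈ 8.78 days

8.78 days


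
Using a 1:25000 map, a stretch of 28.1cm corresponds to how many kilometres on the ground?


Real distance = map distance × scale
= 28.1cm × 25000
= 702500 cm = 7025.0 m
= 7.025 km

7.025 km


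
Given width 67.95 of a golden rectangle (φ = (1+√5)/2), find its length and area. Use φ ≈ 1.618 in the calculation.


φ = (1 + √5) / 2 ≈ 1.618
Length = width × φ = 67.95 × 1.618 = 109.9431
≈ 109.94
Area = width × length = 67.95 × 109.9431 = 7470.633645 ≈ 7470.63
= Length: 109.94, Area: 7470.63

Length: 109.94, Area: 7470.63


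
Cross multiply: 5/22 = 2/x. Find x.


Cross multiply: 5 × x = 22 × 2
5x = 44
x = 44 / 5
= 8.80

8.80
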